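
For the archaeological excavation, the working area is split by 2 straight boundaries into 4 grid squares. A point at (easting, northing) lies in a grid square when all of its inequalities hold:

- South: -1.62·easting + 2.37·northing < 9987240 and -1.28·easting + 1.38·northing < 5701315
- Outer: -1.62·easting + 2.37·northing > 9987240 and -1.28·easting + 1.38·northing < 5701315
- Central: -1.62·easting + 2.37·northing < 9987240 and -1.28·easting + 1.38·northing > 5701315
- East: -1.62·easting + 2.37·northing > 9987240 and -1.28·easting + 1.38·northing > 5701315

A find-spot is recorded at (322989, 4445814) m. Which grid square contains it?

East

-1.62·322989 + 2.37·4445814 = 10013337.000, which is > 9987240
-1.28·322989 + 1.38·4445814 = 5721797.400, which is > 5701315
This sign pattern matches East.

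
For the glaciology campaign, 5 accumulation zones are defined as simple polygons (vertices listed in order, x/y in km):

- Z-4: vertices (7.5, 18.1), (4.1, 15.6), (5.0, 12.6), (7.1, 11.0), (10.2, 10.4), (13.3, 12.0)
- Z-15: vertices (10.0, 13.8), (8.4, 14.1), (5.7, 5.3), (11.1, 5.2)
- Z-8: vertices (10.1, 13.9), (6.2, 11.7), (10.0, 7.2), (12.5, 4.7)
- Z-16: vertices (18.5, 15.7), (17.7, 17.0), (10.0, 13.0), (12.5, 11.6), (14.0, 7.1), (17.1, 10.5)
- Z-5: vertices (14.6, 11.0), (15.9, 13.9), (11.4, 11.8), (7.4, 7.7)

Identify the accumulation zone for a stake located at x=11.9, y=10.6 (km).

Cast a ray rightward from (11.9, 10.6). For each polygon, the edges (by vertex number in listed order) whose endpoints lie on opposite sides of y = 10.6, where each meets that height, and whether that is right or left of the point:
Z-4: 4–5 at x≈9.17 (left), 5–6 at x≈10.59 (left) → 0 crossings.
Z-15: 2–3 at x≈7.33 (left), 4–1 at x≈10.41 (left) → 0 crossings.
Z-8: 2–3 at x≈7.13 (left), 4–1 at x≈10.96 (left) → 0 crossings.
Z-16: 4–5 at x≈12.83 (right), 6–1 at x≈17.13 (right) → 2 crossings.
Z-5: 3–4 at x≈10.23 (left), 4–1 at x≈13.73 (right) → 1 crossing.
Only Z-5 has an odd count, so the point is inside Z-5.

Z-5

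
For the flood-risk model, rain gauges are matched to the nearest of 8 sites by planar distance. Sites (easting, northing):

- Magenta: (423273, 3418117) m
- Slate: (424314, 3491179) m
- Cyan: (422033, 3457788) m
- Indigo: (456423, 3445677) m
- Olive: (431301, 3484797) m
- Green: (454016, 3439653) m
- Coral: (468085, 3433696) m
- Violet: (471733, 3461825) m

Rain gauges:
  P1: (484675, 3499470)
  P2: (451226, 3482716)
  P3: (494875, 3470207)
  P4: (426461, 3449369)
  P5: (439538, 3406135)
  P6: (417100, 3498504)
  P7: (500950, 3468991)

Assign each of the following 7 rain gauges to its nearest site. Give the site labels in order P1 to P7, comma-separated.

Violet, Olive, Violet, Cyan, Magenta, Slate, Violet

P1 → Violet (d²=1584641389.00)
P2 → Olive (d²=401336186.00)
P3 → Violet (d²=605810088.00)
P4 → Cyan (d²=90486745.00)
P5 → Magenta (d²=408118549.00)
P6 → Slate (d²=105697421.00)
P7 → Violet (d²=904984645.00)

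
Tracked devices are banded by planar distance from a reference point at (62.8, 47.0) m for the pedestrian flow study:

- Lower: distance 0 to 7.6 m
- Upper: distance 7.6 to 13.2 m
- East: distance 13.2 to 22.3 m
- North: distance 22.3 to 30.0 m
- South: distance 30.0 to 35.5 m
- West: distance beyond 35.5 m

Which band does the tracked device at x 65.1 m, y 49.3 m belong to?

Lower

Distance = √((65.1−62.8)² + (49.3−47.0)²) = √(5.290 + 5.290) = 3.253 m.
0 ≤ 3.253 < 7.6 → Lower.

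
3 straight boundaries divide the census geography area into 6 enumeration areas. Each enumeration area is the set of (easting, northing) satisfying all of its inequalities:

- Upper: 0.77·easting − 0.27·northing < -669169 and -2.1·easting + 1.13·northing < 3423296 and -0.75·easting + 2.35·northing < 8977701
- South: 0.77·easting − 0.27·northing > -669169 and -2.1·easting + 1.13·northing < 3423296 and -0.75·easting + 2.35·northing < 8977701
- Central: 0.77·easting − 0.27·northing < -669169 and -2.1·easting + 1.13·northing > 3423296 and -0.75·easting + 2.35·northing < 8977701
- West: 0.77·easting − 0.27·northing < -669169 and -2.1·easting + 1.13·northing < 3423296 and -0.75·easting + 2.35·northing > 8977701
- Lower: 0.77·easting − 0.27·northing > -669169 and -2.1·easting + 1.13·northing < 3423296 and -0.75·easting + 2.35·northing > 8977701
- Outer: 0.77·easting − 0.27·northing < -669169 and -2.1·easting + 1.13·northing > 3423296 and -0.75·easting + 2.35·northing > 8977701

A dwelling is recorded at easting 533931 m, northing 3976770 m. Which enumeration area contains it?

0.77·533931 − 0.27·3976770 = -662601.030, which is > -669169
-2.1·533931 + 1.13·3976770 = 3372495.000, which is < 3423296
-0.75·533931 + 2.35·3976770 = 8944961.250, which is < 8977701
This sign pattern matches South.

South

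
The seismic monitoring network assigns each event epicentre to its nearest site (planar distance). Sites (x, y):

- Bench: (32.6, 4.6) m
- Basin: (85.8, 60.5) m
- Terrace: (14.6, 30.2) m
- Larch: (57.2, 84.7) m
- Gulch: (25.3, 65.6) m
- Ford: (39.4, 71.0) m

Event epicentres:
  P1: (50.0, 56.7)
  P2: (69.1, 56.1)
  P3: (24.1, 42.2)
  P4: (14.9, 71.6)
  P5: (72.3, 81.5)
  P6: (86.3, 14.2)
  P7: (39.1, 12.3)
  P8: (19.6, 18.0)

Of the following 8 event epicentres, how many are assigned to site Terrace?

P1 → Ford
P2 → Basin
P3 → Terrace
P4 → Gulch
P5 → Larch
P6 → Basin
P7 → Bench
P8 → Terrace
2 of the 8 go to Terrace.

2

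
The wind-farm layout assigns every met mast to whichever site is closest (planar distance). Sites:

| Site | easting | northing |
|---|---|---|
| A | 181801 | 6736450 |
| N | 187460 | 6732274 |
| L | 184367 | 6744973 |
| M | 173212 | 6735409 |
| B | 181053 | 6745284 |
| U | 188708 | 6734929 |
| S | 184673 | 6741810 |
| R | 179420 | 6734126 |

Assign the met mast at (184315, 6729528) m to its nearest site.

Squared distances to each site:
A: 54234280.000; N: 17431541.000; L: 238550729.000; M: 157862770.000; B: 258892180.000; U: 48469250.000; S: 150975688.000; R: 45102629.000.
Minimum at N.

N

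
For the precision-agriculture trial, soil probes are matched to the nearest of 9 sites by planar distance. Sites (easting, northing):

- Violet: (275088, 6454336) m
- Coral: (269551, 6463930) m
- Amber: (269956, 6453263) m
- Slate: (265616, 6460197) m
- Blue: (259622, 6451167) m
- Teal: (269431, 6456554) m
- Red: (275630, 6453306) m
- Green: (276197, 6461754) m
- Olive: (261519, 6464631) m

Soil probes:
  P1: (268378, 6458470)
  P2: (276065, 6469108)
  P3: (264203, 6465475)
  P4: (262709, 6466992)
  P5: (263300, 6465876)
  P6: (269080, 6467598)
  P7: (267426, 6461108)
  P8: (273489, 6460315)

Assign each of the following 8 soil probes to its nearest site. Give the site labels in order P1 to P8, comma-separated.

Teal, Green, Olive, Olive, Olive, Coral, Slate, Green

P1 → Teal (d²=4779865.00)
P2 → Green (d²=54098740.00)
P3 → Olive (d²=7916192.00)
P4 → Olive (d²=6990421.00)
P5 → Olive (d²=4721986.00)
P6 → Coral (d²=13676065.00)
P7 → Slate (d²=4106021.00)
P8 → Green (d²=9403985.00)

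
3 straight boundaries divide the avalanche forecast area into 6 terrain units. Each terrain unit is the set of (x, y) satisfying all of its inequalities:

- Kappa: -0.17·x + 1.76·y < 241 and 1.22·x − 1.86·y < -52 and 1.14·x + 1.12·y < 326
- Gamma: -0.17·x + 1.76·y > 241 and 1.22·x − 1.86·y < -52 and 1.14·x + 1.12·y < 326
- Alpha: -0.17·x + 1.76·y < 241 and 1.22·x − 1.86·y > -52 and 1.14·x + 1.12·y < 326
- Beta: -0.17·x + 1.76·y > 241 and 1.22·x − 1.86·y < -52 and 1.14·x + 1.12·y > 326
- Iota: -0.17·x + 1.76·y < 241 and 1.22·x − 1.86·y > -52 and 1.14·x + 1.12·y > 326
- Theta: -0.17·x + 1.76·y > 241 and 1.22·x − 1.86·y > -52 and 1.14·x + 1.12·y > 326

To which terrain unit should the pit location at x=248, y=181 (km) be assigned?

Theta

-0.17·248 + 1.76·181 = 276.400, which is > 241
1.22·248 − 1.86·181 = -34.100, which is > -52
1.14·248 + 1.12·181 = 485.440, which is > 326
This sign pattern matches Theta.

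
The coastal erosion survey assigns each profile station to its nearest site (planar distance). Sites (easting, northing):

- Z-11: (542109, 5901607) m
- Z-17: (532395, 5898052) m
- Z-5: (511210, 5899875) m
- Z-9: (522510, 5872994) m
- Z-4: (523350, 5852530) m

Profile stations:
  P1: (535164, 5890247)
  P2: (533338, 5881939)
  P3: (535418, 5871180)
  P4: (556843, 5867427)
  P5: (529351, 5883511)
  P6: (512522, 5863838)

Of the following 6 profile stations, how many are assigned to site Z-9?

5

P1 → Z-17
P2 → Z-9
P3 → Z-9
P4 → Z-9
P5 → Z-9
P6 → Z-9
5 of the 6 go to Z-9.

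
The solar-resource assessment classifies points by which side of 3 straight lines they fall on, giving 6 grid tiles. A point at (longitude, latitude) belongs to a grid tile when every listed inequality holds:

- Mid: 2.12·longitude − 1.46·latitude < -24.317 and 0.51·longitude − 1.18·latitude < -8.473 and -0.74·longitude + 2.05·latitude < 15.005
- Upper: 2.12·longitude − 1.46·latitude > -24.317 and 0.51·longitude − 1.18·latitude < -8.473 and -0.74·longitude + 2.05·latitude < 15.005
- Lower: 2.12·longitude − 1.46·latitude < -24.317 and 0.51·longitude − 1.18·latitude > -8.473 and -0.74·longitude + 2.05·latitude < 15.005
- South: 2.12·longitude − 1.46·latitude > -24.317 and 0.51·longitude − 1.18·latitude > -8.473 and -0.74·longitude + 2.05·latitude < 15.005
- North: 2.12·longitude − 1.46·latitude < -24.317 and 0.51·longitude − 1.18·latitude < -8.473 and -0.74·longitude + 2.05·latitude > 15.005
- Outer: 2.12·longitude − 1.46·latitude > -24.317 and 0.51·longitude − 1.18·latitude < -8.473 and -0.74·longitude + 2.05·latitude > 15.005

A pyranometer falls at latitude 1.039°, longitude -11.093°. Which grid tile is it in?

Lower

2.12·-11.093 − 1.46·1.039 = -25.034, which is < -24.317
0.51·-11.093 − 1.18·1.039 = -6.883, which is > -8.473
-0.74·-11.093 + 2.05·1.039 = 10.339, which is < 15.005
This sign pattern matches Lower.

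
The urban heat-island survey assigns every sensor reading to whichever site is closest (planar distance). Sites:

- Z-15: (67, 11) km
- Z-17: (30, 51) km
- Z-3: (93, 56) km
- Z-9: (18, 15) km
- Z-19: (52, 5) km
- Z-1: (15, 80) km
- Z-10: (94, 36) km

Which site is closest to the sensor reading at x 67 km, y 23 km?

Squared distances to each site:
Z-15: 144.000; Z-17: 2153.000; Z-3: 1765.000; Z-9: 2465.000; Z-19: 549.000; Z-1: 5953.000; Z-10: 898.000.
Minimum at Z-15.

Z-15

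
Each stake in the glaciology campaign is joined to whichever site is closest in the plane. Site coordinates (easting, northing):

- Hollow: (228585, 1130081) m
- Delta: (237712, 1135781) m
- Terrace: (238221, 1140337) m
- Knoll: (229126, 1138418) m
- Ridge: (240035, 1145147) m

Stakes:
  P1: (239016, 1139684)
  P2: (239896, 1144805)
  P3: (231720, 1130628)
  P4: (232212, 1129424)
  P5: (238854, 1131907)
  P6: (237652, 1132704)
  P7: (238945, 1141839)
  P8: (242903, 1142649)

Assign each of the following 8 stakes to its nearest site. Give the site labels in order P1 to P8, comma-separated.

Terrace, Ridge, Hollow, Hollow, Delta, Delta, Terrace, Ridge

P1 → Terrace (d²=1058434.00)
P2 → Ridge (d²=136285.00)
P3 → Hollow (d²=10127434.00)
P4 → Hollow (d²=13586778.00)
P5 → Delta (d²=16312040.00)
P6 → Delta (d²=9471529.00)
P7 → Terrace (d²=2780180.00)
P8 → Ridge (d²=14465428.00)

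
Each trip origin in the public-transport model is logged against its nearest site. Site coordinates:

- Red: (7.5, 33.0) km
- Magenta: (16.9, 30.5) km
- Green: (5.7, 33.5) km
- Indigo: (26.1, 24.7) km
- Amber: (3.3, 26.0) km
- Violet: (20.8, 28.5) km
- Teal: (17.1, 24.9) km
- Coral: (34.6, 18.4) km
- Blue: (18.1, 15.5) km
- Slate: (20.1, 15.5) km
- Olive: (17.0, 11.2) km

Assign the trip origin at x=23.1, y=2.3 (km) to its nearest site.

Squared distances to each site:
Red: 1185.850; Magenta: 833.680; Green: 1276.200; Indigo: 510.760; Amber: 953.730; Violet: 691.730; Teal: 546.760; Coral: 391.460; Blue: 199.240; Slate: 183.240; Olive: 116.420.
Minimum at Olive.

Olive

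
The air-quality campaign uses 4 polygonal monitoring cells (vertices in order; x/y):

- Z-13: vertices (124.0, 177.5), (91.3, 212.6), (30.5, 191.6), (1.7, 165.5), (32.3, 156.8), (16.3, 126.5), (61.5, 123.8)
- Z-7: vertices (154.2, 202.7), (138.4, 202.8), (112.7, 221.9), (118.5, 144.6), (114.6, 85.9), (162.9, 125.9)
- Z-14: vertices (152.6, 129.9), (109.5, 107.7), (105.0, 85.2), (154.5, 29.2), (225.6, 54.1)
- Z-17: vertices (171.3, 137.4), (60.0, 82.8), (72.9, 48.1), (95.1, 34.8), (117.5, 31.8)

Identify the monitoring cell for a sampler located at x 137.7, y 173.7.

Cast a ray rightward from (137.7, 173.7). For each polygon, the edges (by vertex number in listed order) whose endpoints lie on opposite sides of y = 173.7, where each meets that height, and whether that is right or left of the point:
Z-13: 3–4 at x≈10.75 (left), 7–1 at x≈119.58 (left) → 0 crossings.
Z-7: 3–4 at x≈116.32 (left), 6–1 at x≈157.49 (right) → 1 crossing.
Z-14: no edge straddles that height → 0 crossings.
Z-17: no edge straddles that height → 0 crossings.
Only Z-7 has an odd count, so the point is inside Z-7.

Z-7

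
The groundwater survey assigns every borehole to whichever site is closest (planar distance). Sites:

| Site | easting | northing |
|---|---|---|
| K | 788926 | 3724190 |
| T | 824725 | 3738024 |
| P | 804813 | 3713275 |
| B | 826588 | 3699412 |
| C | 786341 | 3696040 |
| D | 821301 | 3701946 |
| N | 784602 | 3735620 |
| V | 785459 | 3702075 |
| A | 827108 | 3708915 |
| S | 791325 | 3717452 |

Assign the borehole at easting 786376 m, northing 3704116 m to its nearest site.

Squared distances to each site:
K: 409467976.000; T: 2620398265.000; P: 423810250.000; B: 1639132560.000; C: 65223001.000; D: 1224464525.000; N: 995649092.000; V: 5006570.000; A: 1682126225.000; S: 202341497.000.
Minimum at V.

V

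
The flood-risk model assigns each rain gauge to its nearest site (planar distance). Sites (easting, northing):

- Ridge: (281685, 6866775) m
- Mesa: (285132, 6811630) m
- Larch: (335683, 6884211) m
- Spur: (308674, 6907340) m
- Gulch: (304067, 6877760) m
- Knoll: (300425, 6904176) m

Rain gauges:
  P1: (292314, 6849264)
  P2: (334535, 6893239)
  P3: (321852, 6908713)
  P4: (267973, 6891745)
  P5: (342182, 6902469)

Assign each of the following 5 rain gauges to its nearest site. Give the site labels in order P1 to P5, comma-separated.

P1 → Ridge (d²=419610762.00)
P2 → Larch (d²=82822688.00)
P3 → Spur (d²=175544813.00)
P4 → Ridge (d²=811519844.00)
P5 → Larch (d²=375591565.00)

Ridge, Larch, Spur, Ridge, Larch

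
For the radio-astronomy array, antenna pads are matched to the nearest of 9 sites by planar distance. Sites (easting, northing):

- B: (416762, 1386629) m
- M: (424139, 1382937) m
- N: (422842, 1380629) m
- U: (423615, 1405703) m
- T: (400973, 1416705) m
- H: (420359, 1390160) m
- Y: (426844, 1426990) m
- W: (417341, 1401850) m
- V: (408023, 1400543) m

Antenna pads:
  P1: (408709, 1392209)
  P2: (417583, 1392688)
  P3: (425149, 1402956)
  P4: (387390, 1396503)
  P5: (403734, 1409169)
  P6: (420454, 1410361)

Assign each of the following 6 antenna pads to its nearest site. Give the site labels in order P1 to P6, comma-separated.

P1 → V (d²=69926152.00)
P2 → H (d²=14096960.00)
P3 → U (d²=9899165.00)
P4 → V (d²=442042289.00)
P5 → T (d²=64414417.00)
P6 → U (d²=31688885.00)

V, H, U, V, T, U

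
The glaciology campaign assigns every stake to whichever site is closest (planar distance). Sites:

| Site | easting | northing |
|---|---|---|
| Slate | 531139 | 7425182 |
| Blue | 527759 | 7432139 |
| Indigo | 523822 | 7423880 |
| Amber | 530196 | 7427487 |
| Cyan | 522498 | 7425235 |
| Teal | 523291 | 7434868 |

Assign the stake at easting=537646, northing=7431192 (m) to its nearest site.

Amber

Squared distances to each site:
Slate: 78461149.000; Blue: 98649578.000; Indigo: 244568320.000; Amber: 69229525.000; Cyan: 264947753.000; Teal: 219579001.000.
Minimum at Amber.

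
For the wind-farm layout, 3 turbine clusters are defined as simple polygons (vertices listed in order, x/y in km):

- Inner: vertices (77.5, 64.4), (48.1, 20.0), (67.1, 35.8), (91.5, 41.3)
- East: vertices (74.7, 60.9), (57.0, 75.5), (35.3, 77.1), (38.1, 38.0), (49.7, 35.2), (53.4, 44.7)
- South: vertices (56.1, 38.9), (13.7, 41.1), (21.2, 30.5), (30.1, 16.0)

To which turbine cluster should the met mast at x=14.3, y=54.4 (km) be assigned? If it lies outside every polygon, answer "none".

Cast a ray rightward from (14.3, 54.4). For each polygon, the edges (by vertex number in listed order) whose endpoints lie on opposite sides of y = 54.4, where each meets that height, and whether that is right or left of the point:
Inner: 1–2 at x≈70.88 (right), 4–1 at x≈83.56 (right) → 2 crossings.
East: 3–4 at x≈36.93 (right), 6–1 at x≈66.15 (right) → 2 crossings.
South: no edge straddles that height → 0 crossings.
All counts are even, so the point lies outside every listed polygon.

none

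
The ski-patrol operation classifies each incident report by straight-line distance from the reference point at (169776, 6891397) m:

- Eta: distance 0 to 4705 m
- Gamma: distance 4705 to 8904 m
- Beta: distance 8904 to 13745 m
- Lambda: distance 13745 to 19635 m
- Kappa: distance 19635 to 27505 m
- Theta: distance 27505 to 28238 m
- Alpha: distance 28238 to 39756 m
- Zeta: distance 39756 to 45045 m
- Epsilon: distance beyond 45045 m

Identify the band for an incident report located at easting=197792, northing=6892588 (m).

Theta

Distance = √((197792−169776)² + (6892588−6891397)²) = √(784896256.000 + 1418481.000) = 28041.304 m.
27505 ≤ 28041.304 < 28238 → Theta.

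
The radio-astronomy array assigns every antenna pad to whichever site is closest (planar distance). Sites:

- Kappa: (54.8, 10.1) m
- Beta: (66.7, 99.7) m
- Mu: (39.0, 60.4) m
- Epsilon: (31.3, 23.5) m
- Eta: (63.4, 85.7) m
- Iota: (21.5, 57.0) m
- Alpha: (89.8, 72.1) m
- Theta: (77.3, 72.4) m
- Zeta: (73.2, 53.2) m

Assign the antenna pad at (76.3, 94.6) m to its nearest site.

Squared distances to each site:
Kappa: 7602.500; Beta: 118.170; Mu: 2560.930; Epsilon: 7080.210; Eta: 245.620; Iota: 4416.800; Alpha: 688.500; Theta: 493.840; Zeta: 1723.570.
Minimum at Beta.

Beta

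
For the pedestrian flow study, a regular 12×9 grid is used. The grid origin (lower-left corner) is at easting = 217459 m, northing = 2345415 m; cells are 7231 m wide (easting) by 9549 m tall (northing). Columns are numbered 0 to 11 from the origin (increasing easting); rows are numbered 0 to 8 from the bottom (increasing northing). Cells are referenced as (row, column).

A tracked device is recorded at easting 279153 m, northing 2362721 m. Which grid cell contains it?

Column index: ⌊(279153 − 217459) / 7231⌋ = ⌊8.532⌋ = 8
Row offset from origin: ⌊(2362721 − 2345415) / 9549⌋ = ⌊1.812⌋ = 1 → row 1

(1, 8)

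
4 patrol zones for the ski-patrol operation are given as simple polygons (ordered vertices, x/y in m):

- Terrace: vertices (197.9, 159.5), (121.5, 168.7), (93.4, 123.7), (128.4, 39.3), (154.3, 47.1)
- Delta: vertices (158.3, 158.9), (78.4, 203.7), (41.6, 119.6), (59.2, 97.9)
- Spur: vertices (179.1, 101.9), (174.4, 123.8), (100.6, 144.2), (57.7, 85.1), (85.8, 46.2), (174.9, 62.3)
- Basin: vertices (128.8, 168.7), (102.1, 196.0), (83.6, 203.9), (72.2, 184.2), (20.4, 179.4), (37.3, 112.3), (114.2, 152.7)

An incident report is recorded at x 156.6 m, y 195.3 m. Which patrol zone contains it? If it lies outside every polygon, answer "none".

Cast a ray rightward from (156.6, 195.3). For each polygon, the edges (by vertex number in listed order) whose endpoints lie on opposite sides of y = 195.3, where each meets that height, and whether that is right or left of the point:
Terrace: no edge straddles that height → 0 crossings.
Delta: 1–2 at x≈93.38 (left), 2–3 at x≈74.72 (left) → 0 crossings.
Spur: no edge straddles that height → 0 crossings.
Basin: 1–2 at x≈102.78 (left), 3–4 at x≈78.62 (left) → 0 crossings.
All counts are even, so the point lies outside every listed polygon.

none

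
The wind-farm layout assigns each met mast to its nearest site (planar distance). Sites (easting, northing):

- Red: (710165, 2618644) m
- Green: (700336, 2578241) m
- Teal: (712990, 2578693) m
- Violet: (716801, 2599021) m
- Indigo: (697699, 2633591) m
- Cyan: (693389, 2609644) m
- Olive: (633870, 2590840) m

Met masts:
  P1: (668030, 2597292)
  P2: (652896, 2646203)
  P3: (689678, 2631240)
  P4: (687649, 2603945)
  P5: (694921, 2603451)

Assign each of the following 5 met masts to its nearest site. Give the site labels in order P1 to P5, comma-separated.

Cyan, Indigo, Indigo, Cyan, Cyan

P1 → Cyan (d²=795650785.00)
P2 → Indigo (d²=2166371353.00)
P3 → Indigo (d²=69863642.00)
P4 → Cyan (d²=65426201.00)
P5 → Cyan (d²=40700273.00)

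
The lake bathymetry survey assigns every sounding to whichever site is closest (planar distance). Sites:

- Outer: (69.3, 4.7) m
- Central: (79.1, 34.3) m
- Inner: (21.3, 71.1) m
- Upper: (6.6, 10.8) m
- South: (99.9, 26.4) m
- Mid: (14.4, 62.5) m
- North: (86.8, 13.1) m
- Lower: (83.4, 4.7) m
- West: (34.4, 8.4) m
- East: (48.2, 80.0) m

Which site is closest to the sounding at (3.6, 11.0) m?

Squared distances to each site:
Outer: 4356.180; Central: 6243.140; Inner: 3925.300; Upper: 9.040; South: 9510.850; Mid: 2768.890; North: 6926.650; Lower: 6407.730; West: 955.400; East: 6750.160.
Minimum at Upper.

Upper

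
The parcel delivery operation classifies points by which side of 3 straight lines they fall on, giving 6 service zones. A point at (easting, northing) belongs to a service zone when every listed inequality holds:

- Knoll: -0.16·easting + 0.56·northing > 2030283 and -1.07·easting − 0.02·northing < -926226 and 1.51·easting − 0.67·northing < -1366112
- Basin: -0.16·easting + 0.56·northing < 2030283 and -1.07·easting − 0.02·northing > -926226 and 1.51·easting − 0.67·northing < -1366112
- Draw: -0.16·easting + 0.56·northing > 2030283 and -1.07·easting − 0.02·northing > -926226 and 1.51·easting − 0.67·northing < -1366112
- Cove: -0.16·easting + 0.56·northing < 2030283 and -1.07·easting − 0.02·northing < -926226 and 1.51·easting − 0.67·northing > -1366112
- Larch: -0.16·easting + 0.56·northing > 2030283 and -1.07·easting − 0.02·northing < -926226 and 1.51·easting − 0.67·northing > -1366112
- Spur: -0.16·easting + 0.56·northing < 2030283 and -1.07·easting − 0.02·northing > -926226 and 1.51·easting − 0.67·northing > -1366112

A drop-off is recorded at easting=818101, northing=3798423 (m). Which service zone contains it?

-0.16·818101 + 0.56·3798423 = 1996220.720, which is < 2030283
-1.07·818101 − 0.02·3798423 = -951336.530, which is < -926226
1.51·818101 − 0.67·3798423 = -1309610.900, which is > -1366112
This sign pattern matches Cove.

Cove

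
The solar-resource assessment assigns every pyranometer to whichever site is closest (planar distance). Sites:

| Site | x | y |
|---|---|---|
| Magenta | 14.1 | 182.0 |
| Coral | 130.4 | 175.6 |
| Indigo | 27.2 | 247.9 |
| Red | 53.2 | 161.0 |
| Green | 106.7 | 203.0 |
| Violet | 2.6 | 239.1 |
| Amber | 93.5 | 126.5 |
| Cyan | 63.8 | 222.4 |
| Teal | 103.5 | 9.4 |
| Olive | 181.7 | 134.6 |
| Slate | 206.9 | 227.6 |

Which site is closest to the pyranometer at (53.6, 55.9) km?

Squared distances to each site:
Magenta: 17461.460; Coral: 20226.330; Indigo: 37560.960; Red: 11046.170; Green: 24458.020; Violet: 36163.240; Amber: 6576.370; Cyan: 27826.290; Teal: 4652.260; Olive: 22603.300; Slate: 52981.780.
Minimum at Teal.

Teal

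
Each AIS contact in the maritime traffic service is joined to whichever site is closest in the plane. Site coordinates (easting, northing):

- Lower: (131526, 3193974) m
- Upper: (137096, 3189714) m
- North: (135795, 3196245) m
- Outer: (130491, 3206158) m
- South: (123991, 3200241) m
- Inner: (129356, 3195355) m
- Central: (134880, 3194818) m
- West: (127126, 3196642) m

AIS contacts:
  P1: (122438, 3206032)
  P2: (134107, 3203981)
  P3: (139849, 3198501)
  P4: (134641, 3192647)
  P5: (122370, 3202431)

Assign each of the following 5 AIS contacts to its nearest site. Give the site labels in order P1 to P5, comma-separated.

South, Outer, North, Central, South

P1 → South (d²=35947490.00)
P2 → Outer (d²=17814785.00)
P3 → North (d²=21524452.00)
P4 → Central (d²=4770362.00)
P5 → South (d²=7423741.00)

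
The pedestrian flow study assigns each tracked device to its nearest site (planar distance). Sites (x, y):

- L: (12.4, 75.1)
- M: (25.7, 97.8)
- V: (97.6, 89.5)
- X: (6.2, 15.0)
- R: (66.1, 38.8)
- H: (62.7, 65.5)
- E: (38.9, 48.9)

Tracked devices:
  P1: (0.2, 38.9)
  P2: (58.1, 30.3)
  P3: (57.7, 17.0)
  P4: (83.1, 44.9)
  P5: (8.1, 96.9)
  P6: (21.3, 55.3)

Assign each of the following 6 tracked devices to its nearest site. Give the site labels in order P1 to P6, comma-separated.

P1 → X (d²=607.21)
P2 → R (d²=136.25)
P3 → R (d²=545.80)
P4 → R (d²=326.21)
P5 → M (d²=310.57)
P6 → E (d²=350.72)

X, R, R, R, M, E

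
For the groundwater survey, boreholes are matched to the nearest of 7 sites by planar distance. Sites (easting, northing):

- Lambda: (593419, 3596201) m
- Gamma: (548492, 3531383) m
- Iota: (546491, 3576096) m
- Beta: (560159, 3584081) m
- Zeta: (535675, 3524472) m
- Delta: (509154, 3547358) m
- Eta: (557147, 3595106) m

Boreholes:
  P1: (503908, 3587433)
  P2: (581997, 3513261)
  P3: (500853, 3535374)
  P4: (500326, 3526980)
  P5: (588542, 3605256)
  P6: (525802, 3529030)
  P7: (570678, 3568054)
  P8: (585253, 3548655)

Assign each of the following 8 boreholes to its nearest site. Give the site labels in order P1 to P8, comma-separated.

P1 → Delta (d²=1633526141.00)
P2 → Gamma (d²=1450991909.00)
P3 → Delta (d²=212522857.00)
P4 → Delta (d²=493196468.00)
P5 → Lambda (d²=105778154.00)
P6 → Zeta (d²=118251493.00)
P7 → Beta (d²=367514090.00)
P8 → Gamma (d²=1649693105.00)

Delta, Gamma, Delta, Delta, Lambda, Zeta, Beta, Gamma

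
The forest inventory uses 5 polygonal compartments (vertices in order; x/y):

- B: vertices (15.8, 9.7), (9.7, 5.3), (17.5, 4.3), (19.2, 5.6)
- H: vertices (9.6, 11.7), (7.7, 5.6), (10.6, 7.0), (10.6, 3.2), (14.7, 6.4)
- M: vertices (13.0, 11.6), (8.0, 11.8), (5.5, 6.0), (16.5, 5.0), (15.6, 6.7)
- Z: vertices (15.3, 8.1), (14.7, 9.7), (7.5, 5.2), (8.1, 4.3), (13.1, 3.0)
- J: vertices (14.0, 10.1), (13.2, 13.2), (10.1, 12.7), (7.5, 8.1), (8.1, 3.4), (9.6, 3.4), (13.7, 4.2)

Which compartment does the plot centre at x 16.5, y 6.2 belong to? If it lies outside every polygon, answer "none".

B

Cast a ray rightward from (16.5, 6.2). For each polygon, the edges (by vertex number in listed order) whose endpoints lie on opposite sides of y = 6.2, where each meets that height, and whether that is right or left of the point:
B: 1–2 at x≈10.95 (left), 4–1 at x≈18.70 (right) → 1 crossing.
H: 1–2 at x≈7.89 (left), 2–3 at x≈8.94 (left), 3–4 at x≈10.60 (left), 4–5 at x≈14.44 (left) → 0 crossings.
M: 2–3 at x≈5.59 (left), 4–5 at x≈15.86 (left) → 0 crossings.
Z: 2–3 at x≈9.10 (left), 5–1 at x≈14.48 (left) → 0 crossings.
J: 4–5 at x≈7.74 (left), 7–1 at x≈13.80 (left) → 0 crossings.
Only B has an odd count, so the point is inside B.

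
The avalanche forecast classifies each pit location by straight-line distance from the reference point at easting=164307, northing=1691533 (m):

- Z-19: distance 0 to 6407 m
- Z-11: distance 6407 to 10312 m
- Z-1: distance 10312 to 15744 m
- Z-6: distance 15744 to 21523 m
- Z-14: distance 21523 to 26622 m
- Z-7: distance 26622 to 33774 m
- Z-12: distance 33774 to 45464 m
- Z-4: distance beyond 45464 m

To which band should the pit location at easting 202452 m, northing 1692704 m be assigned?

Distance = √((202452−164307)² + (1692704−1691533)²) = √(1455041025.000 + 1371241.000) = 38162.970 m.
33774 ≤ 38162.970 < 45464 → Z-12.

Z-12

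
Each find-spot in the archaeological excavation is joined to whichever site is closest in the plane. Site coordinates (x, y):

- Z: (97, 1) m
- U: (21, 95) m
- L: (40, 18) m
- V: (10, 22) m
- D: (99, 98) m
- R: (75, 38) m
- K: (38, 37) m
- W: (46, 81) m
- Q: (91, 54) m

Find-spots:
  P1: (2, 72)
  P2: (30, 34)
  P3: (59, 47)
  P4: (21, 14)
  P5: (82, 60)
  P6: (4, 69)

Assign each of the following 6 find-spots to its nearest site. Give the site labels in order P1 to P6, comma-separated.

U, K, R, V, Q, U

P1 → U (d²=890.00)
P2 → K (d²=73.00)
P3 → R (d²=337.00)
P4 → V (d²=185.00)
P5 → Q (d²=117.00)
P6 → U (d²=965.00)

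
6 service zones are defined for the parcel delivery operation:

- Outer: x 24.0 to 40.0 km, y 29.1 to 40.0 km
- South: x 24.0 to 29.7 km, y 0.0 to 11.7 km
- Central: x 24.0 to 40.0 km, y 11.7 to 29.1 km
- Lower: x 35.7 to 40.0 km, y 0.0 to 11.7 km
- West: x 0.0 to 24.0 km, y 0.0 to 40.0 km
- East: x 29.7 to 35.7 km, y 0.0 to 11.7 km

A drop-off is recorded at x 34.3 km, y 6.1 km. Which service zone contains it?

East

The point has x = 34.3 and y = 6.1.
Only East satisfies 29.7 ≤ x ≤ 35.7 and 0.0 ≤ y ≤ 11.7.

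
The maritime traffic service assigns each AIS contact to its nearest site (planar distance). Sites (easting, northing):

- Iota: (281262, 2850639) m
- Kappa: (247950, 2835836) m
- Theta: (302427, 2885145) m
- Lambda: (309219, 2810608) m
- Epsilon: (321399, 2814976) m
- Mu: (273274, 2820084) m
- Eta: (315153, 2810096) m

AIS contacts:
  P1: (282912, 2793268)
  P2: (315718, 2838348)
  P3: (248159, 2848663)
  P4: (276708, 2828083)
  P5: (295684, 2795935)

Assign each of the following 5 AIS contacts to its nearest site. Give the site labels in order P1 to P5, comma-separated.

Mu, Epsilon, Kappa, Mu, Lambda

P1 → Mu (d²=811988900.00)
P2 → Epsilon (d²=578524145.00)
P3 → Kappa (d²=164575610.00)
P4 → Mu (d²=75776357.00)
P5 → Lambda (d²=398493154.00)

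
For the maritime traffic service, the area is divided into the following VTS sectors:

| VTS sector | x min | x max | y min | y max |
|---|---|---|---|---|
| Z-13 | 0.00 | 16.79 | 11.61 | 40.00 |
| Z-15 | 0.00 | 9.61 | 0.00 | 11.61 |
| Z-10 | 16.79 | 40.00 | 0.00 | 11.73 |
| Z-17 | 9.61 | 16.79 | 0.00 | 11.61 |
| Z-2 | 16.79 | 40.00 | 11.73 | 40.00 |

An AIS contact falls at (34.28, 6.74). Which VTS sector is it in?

Z-10

The point has x = 34.28 and y = 6.74.
Only Z-10 satisfies 16.79 ≤ x ≤ 40.00 and 0.00 ≤ y ≤ 11.73.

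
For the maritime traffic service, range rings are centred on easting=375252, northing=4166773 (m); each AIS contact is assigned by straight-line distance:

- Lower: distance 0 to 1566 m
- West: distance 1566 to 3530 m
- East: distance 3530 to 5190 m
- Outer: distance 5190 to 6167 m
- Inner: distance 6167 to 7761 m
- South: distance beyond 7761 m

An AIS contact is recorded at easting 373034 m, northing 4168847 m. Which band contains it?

Distance = √((373034−375252)² + (4168847−4166773)²) = √(4919524.000 + 4301476.000) = 3036.610 m.
1566 ≤ 3036.610 < 3530 → West.

West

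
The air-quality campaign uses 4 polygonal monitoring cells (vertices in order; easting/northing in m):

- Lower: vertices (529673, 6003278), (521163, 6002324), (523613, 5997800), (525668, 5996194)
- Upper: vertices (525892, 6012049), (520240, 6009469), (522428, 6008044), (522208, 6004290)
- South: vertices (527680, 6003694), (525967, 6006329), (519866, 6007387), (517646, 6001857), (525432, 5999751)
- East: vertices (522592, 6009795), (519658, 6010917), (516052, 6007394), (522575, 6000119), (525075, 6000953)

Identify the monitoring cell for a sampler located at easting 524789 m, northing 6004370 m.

South

Cast a ray rightward from (524789, 6004370). For each polygon, the edges (by vertex number in listed order) whose endpoints lie on opposite sides of northing = 6004370, where each meets that height, and whether that is right or left of the point:
Lower: no edge straddles that height → 0 crossings.
Upper: 3–4 at easting≈522212.7 (left), 4–1 at easting≈522246.0 (left) → 0 crossings.
South: 1–2 at easting≈527240.5 (right), 3–4 at easting≈518654.8 (left) → 1 crossing.
East: 3–4 at easting≈518763.4 (left), 5–1 at easting≈524115.4 (left) → 0 crossings.
Only South has an odd count, so the point is inside South.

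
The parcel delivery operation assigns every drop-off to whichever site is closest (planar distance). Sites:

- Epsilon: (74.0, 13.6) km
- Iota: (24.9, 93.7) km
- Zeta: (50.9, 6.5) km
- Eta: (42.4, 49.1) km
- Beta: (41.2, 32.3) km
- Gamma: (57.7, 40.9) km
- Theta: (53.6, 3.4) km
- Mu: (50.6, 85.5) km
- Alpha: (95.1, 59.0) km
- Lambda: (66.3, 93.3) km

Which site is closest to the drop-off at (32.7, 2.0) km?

Zeta

Squared distances to each site:
Epsilon: 1840.250; Iota: 8469.730; Zeta: 351.490; Eta: 2312.500; Beta: 990.340; Gamma: 2138.210; Theta: 438.770; Mu: 7292.660; Alpha: 7142.760; Lambda: 9464.650.
Minimum at Zeta.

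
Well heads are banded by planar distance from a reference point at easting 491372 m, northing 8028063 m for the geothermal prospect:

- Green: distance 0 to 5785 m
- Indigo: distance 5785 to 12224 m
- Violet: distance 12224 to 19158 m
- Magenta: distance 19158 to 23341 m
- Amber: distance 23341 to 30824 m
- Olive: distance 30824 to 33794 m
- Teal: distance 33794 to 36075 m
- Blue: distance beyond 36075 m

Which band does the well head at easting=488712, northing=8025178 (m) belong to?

Distance = √((488712−491372)² + (8025178−8028063)²) = √(7075600.000 + 8323225.000) = 3924.134 m.
0 ≤ 3924.134 < 5785 → Green.

Green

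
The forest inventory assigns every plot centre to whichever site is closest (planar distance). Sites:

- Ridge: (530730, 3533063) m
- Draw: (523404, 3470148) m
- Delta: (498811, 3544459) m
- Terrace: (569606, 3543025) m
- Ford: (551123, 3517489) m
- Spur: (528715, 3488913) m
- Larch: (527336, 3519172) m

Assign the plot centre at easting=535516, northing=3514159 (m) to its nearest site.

Larch

Squared distances to each site:
Ridge: 380267012.000; Draw: 2083668665.000; Delta: 2265347025.000; Terrace: 1995374056.000; Ford: 254667349.000; Spur: 683614117.000; Larch: 92042569.000.
Minimum at Larch.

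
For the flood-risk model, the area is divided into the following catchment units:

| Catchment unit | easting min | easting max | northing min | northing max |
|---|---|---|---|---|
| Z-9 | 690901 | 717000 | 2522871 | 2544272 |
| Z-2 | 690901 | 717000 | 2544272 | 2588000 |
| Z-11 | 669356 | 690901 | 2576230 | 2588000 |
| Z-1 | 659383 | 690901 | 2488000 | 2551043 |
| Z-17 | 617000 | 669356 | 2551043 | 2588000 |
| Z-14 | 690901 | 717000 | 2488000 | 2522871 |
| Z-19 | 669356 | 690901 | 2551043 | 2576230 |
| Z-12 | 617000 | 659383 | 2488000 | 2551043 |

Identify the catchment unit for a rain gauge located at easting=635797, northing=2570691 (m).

The point has easting = 635797 and northing = 2570691.
Only Z-17 satisfies 617000 ≤ easting ≤ 669356 and 2551043 ≤ northing ≤ 2588000.

Z-17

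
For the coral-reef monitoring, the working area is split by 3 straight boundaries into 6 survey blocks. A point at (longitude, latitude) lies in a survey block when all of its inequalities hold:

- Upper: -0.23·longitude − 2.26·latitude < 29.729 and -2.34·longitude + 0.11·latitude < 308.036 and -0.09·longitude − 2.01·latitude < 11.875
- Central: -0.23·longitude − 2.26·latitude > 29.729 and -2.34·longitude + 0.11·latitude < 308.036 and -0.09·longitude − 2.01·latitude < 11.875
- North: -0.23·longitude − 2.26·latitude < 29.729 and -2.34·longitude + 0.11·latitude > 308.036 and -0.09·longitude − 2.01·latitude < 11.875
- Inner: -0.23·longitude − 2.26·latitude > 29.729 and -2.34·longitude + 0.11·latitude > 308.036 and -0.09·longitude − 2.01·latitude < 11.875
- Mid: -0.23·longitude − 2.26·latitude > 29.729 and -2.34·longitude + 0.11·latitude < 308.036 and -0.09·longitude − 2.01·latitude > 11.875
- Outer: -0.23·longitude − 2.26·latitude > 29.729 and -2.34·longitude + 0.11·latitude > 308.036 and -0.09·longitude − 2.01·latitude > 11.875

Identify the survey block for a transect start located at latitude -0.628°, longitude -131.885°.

-0.23·-131.885 − 2.26·-0.628 = 31.753, which is > 29.729
-2.34·-131.885 + 0.11·-0.628 = 308.542, which is > 308.036
-0.09·-131.885 − 2.01·-0.628 = 13.132, which is > 11.875
This sign pattern matches Outer.

Outer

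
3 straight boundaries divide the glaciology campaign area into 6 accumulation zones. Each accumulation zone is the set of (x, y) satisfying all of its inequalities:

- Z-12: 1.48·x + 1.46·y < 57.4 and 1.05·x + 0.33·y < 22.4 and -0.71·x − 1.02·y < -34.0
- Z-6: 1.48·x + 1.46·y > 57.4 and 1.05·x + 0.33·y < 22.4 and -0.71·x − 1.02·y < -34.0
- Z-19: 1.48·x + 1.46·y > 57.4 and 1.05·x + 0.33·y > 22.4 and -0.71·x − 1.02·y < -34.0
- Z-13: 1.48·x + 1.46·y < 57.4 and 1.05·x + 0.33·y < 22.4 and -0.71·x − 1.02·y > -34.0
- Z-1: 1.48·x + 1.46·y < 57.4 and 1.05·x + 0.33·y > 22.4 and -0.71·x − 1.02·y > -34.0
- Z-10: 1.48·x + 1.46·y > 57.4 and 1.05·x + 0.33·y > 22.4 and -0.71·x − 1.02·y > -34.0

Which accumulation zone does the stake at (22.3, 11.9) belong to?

Z-1

1.48·22.3 + 1.46·11.9 = 50.378, which is < 57.4
1.05·22.3 + 0.33·11.9 = 27.342, which is > 22.4
-0.71·22.3 − 1.02·11.9 = -27.971, which is > -34.0
This sign pattern matches Z-1.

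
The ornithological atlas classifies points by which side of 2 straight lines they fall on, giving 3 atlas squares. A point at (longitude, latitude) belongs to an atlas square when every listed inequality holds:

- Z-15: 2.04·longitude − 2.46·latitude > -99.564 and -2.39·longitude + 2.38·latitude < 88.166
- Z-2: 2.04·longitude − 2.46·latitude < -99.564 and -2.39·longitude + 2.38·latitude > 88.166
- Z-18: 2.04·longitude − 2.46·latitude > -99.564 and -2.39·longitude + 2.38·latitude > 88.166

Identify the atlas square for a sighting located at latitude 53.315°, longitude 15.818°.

2.04·15.818 − 2.46·53.315 = -98.886, which is > -99.564
-2.39·15.818 + 2.38·53.315 = 89.085, which is > 88.166
This sign pattern matches Z-18.

Z-18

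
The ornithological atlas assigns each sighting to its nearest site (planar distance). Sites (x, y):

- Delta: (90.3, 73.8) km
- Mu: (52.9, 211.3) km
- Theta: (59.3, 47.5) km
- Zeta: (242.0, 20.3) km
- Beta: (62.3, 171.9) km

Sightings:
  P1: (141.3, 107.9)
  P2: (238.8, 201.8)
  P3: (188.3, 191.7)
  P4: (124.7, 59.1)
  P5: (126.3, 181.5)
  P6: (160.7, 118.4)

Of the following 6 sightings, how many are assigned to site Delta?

P1 → Delta
P2 → Beta
P3 → Beta
P4 → Delta
P5 → Beta
P6 → Delta
3 of the 6 go to Delta.

3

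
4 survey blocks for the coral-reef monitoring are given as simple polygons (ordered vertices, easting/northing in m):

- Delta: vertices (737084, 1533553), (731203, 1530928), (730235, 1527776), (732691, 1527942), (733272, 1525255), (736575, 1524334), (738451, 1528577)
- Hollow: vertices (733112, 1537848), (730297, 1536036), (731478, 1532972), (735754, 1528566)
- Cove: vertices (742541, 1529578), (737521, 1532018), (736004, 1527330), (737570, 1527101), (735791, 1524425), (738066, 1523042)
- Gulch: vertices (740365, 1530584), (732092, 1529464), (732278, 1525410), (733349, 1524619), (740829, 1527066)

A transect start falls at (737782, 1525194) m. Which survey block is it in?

Cove

Cast a ray rightward from (737782, 1525194). For each polygon, the edges (by vertex number in listed order) whose endpoints lie on opposite sides of northing = 1525194, where each meets that height, and whether that is right or left of the point:
Delta: 5–6 at easting≈733490.8 (left), 6–7 at easting≈736955.2 (left) → 0 crossings.
Hollow: no edge straddles that height → 0 crossings.
Cove: 4–5 at easting≈736302.2 (left), 6–1 at easting≈739539.4 (right) → 1 crossing.
Gulch: 3–4 at easting≈732570.5 (left), 4–5 at easting≈735106.7 (left) → 0 crossings.
Only Cove has an odd count, so the point is inside Cove.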